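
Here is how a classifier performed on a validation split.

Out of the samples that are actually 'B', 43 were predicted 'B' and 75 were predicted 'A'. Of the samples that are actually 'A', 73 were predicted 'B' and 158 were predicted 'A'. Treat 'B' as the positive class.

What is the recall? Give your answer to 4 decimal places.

0.3644

Recall = TP/(TP+FN) = 43/(43+75) = 43/118 = 0.3644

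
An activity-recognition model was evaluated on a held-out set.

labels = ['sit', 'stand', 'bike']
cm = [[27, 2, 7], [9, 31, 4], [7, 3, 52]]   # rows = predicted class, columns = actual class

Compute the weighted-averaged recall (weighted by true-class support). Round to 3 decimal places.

Per-class recall (TP/(TP+FN)):
  sit: TP=27, FN=9+7=16 → 27/43 = 0.6279
  stand: TP=31, FN=2+3=5 → 31/36 = 0.8611
  bike: TP=52, FN=7+4=11 → 52/63 = 0.8254
Weighted-recall = Σ (supportᵢ/N)·recallᵢ with N=142: (43/142)·0.6279 + (36/142)·0.8611 + (63/142)·0.8254 = 0.775

0.775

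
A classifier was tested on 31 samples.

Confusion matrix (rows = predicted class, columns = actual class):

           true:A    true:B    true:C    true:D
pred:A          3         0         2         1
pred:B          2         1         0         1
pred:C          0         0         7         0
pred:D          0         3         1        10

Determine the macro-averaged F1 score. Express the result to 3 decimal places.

0.597

Per-class F1 score (2·TP/(2·TP+FP+FN)):
  A: TP=3, FP=0+2+1=3, FN=2+0+0=2 → 6/11 = 0.5455
  B: TP=1, FP=2+0+1=3, FN=0+0+3=3 → 2/8 = 0.2500
  C: TP=7, FP=0+0+0=0, FN=2+0+1=3 → 14/17 = 0.8235
  D: TP=10, FP=0+3+1=4, FN=1+1+0=2 → 20/26 = 0.7692
Macro-F1 score = mean = (0.5455 + 0.2500 + 0.8235 + 0.7692) / 4 = 0.597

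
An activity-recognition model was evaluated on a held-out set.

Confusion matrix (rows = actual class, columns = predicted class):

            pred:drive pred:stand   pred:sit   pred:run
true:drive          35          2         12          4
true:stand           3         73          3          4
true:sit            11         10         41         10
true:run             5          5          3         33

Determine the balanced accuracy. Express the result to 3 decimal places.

0.707

Balanced accuracy = mean of per-class recall.
  drive: recall = 35/53 = 0.6604
  stand: recall = 73/83 = 0.8795
  sit: recall = 41/72 = 0.5694
  run: recall = 33/46 = 0.7174
Mean = (0.6604 + 0.8795 + 0.5694 + 0.7174) / 4 = 0.707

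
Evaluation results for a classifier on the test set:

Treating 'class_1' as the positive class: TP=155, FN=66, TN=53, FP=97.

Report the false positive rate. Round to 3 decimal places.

FPR = FP/(FP+TN) = 97/(97+53) = 0.647

0.647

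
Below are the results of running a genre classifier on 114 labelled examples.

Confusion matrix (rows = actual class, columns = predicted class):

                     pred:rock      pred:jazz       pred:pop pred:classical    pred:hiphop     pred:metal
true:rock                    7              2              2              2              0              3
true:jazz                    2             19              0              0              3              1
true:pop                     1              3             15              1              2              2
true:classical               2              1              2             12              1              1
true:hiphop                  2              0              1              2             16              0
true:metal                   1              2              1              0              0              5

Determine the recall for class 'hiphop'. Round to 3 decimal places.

One-vs-rest for 'hiphop': TP = diagonal; FP = other classes predicted 'hiphop'; FN = 'hiphop' predicted as other.
recall = TP/(TP+FN).
hiphop: TP=16, FN=2+0+1+2+0=5 → 16/21 = 0.7619

0.762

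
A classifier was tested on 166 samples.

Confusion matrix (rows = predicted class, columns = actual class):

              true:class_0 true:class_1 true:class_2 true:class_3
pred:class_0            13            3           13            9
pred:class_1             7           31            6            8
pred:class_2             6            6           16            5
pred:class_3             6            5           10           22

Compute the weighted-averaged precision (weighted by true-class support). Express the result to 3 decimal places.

0.495

Per-class precision (TP/(TP+FP)):
  class_0: TP=13, FP=3+13+9=25 → 13/38 = 0.3421
  class_1: TP=31, FP=7+6+8=21 → 31/52 = 0.5962
  class_2: TP=16, FP=6+6+5=17 → 16/33 = 0.4848
  class_3: TP=22, FP=6+5+10=21 → 22/43 = 0.5116
Weighted-precision = Σ (supportᵢ/N)·precisionᵢ with N=166: (32/166)·0.3421 + (45/166)·0.5962 + (45/166)·0.4848 + (44/166)·0.5116 = 0.495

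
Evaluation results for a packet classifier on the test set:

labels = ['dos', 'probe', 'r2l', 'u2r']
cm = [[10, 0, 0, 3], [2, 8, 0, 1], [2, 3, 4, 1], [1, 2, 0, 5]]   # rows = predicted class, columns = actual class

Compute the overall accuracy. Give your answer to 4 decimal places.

0.6429

Accuracy = trace / total = (10+8+4+5=27) / 42 = 27/42 = 0.6429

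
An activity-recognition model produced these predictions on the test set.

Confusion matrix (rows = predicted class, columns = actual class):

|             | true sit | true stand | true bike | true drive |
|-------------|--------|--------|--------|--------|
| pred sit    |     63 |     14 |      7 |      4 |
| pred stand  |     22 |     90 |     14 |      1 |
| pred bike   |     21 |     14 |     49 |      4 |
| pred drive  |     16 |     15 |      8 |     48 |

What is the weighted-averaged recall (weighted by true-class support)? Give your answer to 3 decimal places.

0.641

Per-class recall (TP/(TP+FN)):
  sit: TP=63, FN=22+21+16=59 → 63/122 = 0.5164
  stand: TP=90, FN=14+14+15=43 → 90/133 = 0.6767
  bike: TP=49, FN=7+14+8=29 → 49/78 = 0.6282
  drive: TP=48, FN=4+1+4=9 → 48/57 = 0.8421
Weighted-recall = Σ (supportᵢ/N)·recallᵢ with N=390: (122/390)·0.5164 + (133/390)·0.6767 + (78/390)·0.6282 + (57/390)·0.8421 = 0.641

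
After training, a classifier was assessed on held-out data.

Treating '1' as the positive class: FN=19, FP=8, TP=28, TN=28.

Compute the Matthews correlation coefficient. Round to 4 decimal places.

MCC = (TP·TN − FP·FN) / √((TP+FP)(TP+FN)(TN+FP)(TN+FN))
Numerator = 28·28 − 8·19 = 632
Denominator = √(36·47·36·47) = √2862864 = 1692.0000
MCC = 632 / 1692.0000 = 0.3735

0.3735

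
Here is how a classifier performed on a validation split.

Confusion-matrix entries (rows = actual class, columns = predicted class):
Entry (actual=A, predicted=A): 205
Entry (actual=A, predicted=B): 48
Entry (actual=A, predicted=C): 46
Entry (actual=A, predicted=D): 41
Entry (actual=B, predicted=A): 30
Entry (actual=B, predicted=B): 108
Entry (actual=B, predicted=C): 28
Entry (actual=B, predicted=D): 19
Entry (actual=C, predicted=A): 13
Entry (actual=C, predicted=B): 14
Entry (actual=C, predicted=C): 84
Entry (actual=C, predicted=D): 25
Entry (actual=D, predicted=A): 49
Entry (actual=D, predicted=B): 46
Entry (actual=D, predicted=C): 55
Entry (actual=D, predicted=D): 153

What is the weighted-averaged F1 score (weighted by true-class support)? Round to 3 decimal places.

Per-class F1 score (2·TP/(2·TP+FP+FN)):
  A: TP=205, FP=30+13+49=92, FN=48+46+41=135 → 410/637 = 0.6436
  B: TP=108, FP=48+14+46=108, FN=30+28+19=77 → 216/401 = 0.5387
  C: TP=84, FP=46+28+55=129, FN=13+14+25=52 → 168/349 = 0.4814
  D: TP=153, FP=41+19+25=85, FN=49+46+55=150 → 306/541 = 0.5656
Weighted-F1 score = Σ (supportᵢ/N)·F1 scoreᵢ with N=964: (340/964)·0.6436 + (185/964)·0.5387 + (136/964)·0.4814 + (303/964)·0.5656 = 0.576

0.576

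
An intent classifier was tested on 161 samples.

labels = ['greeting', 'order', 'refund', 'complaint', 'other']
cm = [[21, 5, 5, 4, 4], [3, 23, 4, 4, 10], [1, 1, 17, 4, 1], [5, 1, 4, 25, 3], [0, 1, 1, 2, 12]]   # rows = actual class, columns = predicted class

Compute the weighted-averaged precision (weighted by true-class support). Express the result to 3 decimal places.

0.645

Per-class precision (TP/(TP+FP)):
  greeting: TP=21, FP=3+1+5+0=9 → 21/30 = 0.7000
  order: TP=23, FP=5+1+1+1=8 → 23/31 = 0.7419
  refund: TP=17, FP=5+4+4+1=14 → 17/31 = 0.5484
  complaint: TP=25, FP=4+4+4+2=14 → 25/39 = 0.6410
  other: TP=12, FP=4+10+1+3=18 → 12/30 = 0.4000
Weighted-precision = Σ (supportᵢ/N)·precisionᵢ with N=161: (39/161)·0.7000 + (44/161)·0.7419 + (24/161)·0.5484 + (38/161)·0.6410 + (16/161)·0.4000 = 0.645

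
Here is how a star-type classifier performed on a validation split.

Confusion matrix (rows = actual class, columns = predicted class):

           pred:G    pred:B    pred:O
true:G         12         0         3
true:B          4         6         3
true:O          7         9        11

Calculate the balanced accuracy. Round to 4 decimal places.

0.5563

Balanced accuracy = mean of per-class recall.
  G: recall = 12/15 = 0.80000
  B: recall = 6/13 = 0.46154
  O: recall = 11/27 = 0.40741
Mean = (0.80000 + 0.46154 + 0.40741) / 3 = 0.5563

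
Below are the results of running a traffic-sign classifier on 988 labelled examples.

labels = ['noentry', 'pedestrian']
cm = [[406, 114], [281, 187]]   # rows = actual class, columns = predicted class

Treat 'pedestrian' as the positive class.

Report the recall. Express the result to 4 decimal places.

0.3996

Recall = TP/(TP+FN) = 187/(187+281) = 187/468 = 0.3996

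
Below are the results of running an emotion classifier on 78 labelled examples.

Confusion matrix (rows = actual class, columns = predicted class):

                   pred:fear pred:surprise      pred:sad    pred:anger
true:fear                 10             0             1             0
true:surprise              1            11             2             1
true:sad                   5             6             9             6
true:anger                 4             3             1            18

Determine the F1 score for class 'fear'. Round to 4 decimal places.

0.6452

Take TP from the diagonal, FP from the rest of the 'fear' prediction marginal, FN from the rest of the 'fear' actual marginal.
F1 score = 2·TP/(2·TP+FP+FN).
fear: TP=10, FP=1+5+4=10, FN=0+1+0=1 → 20/31 = 0.64516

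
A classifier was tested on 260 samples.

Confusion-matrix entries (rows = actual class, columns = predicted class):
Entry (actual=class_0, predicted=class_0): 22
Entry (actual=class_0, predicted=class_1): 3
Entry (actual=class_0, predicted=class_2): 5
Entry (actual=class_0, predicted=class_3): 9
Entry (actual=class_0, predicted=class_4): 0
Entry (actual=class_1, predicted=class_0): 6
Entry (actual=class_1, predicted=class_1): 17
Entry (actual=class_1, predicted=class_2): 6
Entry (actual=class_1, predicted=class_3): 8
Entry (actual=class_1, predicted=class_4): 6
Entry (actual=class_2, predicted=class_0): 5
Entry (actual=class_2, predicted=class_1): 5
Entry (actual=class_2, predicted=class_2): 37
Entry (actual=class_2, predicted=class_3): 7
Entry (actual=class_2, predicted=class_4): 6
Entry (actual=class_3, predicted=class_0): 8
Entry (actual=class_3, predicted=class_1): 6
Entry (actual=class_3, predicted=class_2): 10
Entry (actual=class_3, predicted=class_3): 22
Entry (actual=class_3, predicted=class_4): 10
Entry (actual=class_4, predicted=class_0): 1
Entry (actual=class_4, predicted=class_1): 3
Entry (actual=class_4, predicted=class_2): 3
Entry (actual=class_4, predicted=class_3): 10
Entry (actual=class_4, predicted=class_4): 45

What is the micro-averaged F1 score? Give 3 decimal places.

0.550

Micro-averaging pools counts across classes: ΣTP=143, ΣFP=117, ΣFN=117.
Micro-F1 score = 2·TP/(2·TP+FP+FN) on pooled counts = 0.550 (equals overall accuracy in single-label multiclass).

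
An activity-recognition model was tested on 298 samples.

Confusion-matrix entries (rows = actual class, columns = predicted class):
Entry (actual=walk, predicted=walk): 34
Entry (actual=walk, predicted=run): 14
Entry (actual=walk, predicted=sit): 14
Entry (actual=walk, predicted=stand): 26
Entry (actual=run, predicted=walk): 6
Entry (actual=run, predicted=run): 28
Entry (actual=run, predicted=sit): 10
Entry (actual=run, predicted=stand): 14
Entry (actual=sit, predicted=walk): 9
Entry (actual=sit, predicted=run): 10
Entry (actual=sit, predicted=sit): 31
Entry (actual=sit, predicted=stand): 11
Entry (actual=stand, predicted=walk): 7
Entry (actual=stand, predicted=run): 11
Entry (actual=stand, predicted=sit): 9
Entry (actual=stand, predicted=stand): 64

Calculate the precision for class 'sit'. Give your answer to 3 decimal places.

Treat 'sit' as positive and all other classes as negative.
precision = TP/(TP+FP).
sit: TP=31, FP=14+10+9=33 → 31/64 = 0.4844

0.484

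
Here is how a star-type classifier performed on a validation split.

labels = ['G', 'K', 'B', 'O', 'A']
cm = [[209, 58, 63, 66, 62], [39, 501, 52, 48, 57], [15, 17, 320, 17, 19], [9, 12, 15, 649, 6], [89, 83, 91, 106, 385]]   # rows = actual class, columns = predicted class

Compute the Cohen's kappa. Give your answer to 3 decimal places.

Observed agreement pₒ = trace/N = 2064/2988 = 0.6908
Expected agreement pₑ = Σ (rowᵢ·colᵢ)/N² = (458·361 + 697·671 + 388·541 + 691·886 + 754·529)/2988² = 0.2077
κ = (pₒ − pₑ)/(1 − pₑ) = (0.6908 − 0.2077)/(1 − 0.2077) = 0.610

0.610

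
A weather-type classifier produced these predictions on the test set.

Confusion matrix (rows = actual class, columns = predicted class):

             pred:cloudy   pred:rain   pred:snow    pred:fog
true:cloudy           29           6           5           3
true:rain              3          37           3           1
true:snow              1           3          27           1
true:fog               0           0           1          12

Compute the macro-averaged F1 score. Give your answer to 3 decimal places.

0.795

Per-class F1 score (2·TP/(2·TP+FP+FN)):
  cloudy: TP=29, FP=3+1+0=4, FN=6+5+3=14 → 58/76 = 0.7632
  rain: TP=37, FP=6+3+0=9, FN=3+3+1=7 → 74/90 = 0.8222
  snow: TP=27, FP=5+3+1=9, FN=1+3+1=5 → 54/68 = 0.7941
  fog: TP=12, FP=3+1+1=5, FN=0+0+1=1 → 24/30 = 0.8000
Macro-F1 score = mean = (0.7632 + 0.8222 + 0.7941 + 0.8000) / 4 = 0.795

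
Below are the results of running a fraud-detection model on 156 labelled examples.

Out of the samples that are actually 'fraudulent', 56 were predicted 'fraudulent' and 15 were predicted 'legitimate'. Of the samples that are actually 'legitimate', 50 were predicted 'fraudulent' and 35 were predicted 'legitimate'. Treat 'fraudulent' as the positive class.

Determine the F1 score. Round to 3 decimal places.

Precision = TP/(TP+FP) = 56/106 = 0.5283
Recall = TP/(TP+FN) = 56/71 = 0.7887
F1 = 2·TP/(2·TP+FP+FN) = 112/177 = 0.633

0.633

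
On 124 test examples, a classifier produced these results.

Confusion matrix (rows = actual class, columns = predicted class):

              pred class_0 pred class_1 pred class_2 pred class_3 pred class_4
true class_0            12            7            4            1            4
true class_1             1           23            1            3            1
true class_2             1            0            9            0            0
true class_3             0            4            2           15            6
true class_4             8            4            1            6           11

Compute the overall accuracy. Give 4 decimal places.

Accuracy = trace / total = (12+23+9+15+11=70) / 124 = 70/124 = 0.5645

0.5645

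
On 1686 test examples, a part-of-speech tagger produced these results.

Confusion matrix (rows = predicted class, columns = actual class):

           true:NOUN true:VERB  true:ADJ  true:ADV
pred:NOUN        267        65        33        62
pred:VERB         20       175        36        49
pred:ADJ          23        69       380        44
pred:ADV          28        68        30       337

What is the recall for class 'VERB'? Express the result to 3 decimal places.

Treat 'VERB' as positive and all other classes as negative.
recall = TP/(TP+FN).
VERB: TP=175, FN=65+69+68=202 → 175/377 = 0.4642

0.464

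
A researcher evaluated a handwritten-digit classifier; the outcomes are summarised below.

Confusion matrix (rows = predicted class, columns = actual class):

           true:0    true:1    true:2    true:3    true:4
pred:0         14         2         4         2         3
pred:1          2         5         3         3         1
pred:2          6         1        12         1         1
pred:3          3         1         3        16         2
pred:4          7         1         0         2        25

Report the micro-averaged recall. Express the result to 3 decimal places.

0.600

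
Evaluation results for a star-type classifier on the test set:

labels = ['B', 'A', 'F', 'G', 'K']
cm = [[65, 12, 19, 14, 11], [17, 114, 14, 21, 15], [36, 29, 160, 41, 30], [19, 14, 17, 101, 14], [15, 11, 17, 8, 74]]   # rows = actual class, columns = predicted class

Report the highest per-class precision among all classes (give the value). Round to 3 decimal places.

0.705

Per-class precision (TP/(TP+FP)):
  B: TP=65, FP=17+36+19+15=87 → 65/152 = 0.4276
  A: TP=114, FP=12+29+14+11=66 → 114/180 = 0.6333
  F: TP=160, FP=19+14+17+17=67 → 160/227 = 0.7048
  G: TP=101, FP=14+21+41+8=84 → 101/185 = 0.5459
  K: TP=74, FP=11+15+30+14=70 → 74/144 = 0.5139
Highest is class 'F' with precision = 0.705.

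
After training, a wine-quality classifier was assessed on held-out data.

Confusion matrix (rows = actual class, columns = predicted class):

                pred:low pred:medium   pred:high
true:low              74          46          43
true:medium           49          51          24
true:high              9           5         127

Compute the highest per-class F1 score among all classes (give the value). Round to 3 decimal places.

0.758

Per-class F1 score (2·TP/(2·TP+FP+FN)):
  low: TP=74, FP=49+9=58, FN=46+43=89 → 148/295 = 0.5017
  medium: TP=51, FP=46+5=51, FN=49+24=73 → 102/226 = 0.4513
  high: TP=127, FP=43+24=67, FN=9+5=14 → 254/335 = 0.7582
Highest is class 'high' with F1 score = 0.758.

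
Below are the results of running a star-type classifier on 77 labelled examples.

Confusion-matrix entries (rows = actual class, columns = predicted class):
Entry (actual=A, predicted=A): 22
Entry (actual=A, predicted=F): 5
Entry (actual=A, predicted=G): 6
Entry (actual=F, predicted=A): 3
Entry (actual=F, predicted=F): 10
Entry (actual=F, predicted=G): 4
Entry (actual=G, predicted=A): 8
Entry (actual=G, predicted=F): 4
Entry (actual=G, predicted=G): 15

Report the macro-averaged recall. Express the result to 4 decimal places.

0.6035

Per-class recall (TP/(TP+FN)):
  A: TP=22, FN=5+6=11 → 22/33 = 0.66667
  F: TP=10, FN=3+4=7 → 10/17 = 0.58824
  G: TP=15, FN=8+4=12 → 15/27 = 0.55556
Macro-recall = mean = (0.66667 + 0.58824 + 0.55556) / 3 = 0.6035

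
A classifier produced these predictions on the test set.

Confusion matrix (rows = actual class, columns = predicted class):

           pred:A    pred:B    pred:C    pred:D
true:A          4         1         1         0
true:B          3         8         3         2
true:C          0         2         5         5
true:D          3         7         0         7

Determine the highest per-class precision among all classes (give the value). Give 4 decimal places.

Per-class precision (TP/(TP+FP)):
  A: TP=4, FP=3+0+3=6 → 4/10 = 0.40000
  B: TP=8, FP=1+2+7=10 → 8/18 = 0.44444
  C: TP=5, FP=1+3+0=4 → 5/9 = 0.55556
  D: TP=7, FP=0+2+5=7 → 7/14 = 0.50000
Highest is class 'C' with precision = 0.5556.

0.5556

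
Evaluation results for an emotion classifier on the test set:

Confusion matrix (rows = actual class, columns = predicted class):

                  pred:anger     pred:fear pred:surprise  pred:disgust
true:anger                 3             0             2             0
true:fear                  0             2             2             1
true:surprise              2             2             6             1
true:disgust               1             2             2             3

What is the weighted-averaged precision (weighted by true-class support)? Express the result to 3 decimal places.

Per-class precision (TP/(TP+FP)):
  anger: TP=3, FP=0+2+1=3 → 3/6 = 0.5000
  fear: TP=2, FP=0+2+2=4 → 2/6 = 0.3333
  surprise: TP=6, FP=2+2+2=6 → 6/12 = 0.5000
  disgust: TP=3, FP=0+1+1=2 → 3/5 = 0.6000
Weighted-precision = Σ (supportᵢ/N)·precisionᵢ with N=29: (5/29)·0.5000 + (5/29)·0.3333 + (11/29)·0.5000 + (8/29)·0.6000 = 0.499

0.499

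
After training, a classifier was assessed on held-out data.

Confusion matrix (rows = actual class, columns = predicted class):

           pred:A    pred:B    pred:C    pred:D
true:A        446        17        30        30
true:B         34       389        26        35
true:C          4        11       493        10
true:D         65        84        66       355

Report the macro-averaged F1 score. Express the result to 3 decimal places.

0.801

Per-class F1 score (2·TP/(2·TP+FP+FN)):
  A: TP=446, FP=34+4+65=103, FN=17+30+30=77 → 892/1072 = 0.8321
  B: TP=389, FP=17+11+84=112, FN=34+26+35=95 → 778/985 = 0.7898
  C: TP=493, FP=30+26+66=122, FN=4+11+10=25 → 986/1133 = 0.8703
  D: TP=355, FP=30+35+10=75, FN=65+84+66=215 → 710/1000 = 0.7100
Macro-F1 score = mean = (0.8321 + 0.7898 + 0.8703 + 0.7100) / 4 = 0.801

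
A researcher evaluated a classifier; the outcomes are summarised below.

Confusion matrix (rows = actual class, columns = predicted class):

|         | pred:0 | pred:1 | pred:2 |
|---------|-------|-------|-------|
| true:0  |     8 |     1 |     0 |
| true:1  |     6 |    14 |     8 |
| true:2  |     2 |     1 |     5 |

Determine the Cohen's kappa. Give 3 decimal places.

0.391

Observed agreement pₒ = trace/N = 27/45 = 0.6000
Expected agreement pₑ = Σ (rowᵢ·colᵢ)/N² = (9·16 + 28·16 + 8·13)/45² = 0.3437
κ = (pₒ − pₑ)/(1 − pₑ) = (0.6000 − 0.3437)/(1 − 0.3437) = 0.391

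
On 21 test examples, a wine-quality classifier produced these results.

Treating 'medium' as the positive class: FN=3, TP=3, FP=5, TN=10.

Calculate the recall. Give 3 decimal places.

0.500

Recall = TP/(TP+FN) = 3/(3+3) = 3/6 = 0.500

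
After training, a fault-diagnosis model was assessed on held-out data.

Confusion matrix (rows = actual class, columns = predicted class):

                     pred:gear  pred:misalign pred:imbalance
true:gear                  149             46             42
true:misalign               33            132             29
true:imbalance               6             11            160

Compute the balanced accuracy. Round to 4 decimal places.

0.7377

Balanced accuracy = mean of per-class recall.
  gear: recall = 149/237 = 0.62869
  misalign: recall = 132/194 = 0.68041
  imbalance: recall = 160/177 = 0.90395
Mean = (0.62869 + 0.68041 + 0.90395) / 3 = 0.7377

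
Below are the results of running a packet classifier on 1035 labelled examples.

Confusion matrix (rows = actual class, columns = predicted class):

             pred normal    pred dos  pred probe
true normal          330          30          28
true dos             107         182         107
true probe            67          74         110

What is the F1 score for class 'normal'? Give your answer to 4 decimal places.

One-vs-rest for 'normal': TP = diagonal; FP = other classes predicted 'normal'; FN = 'normal' predicted as other.
F1 score = 2·TP/(2·TP+FP+FN).
normal: TP=330, FP=107+67=174, FN=30+28=58 → 660/892 = 0.73991

0.7399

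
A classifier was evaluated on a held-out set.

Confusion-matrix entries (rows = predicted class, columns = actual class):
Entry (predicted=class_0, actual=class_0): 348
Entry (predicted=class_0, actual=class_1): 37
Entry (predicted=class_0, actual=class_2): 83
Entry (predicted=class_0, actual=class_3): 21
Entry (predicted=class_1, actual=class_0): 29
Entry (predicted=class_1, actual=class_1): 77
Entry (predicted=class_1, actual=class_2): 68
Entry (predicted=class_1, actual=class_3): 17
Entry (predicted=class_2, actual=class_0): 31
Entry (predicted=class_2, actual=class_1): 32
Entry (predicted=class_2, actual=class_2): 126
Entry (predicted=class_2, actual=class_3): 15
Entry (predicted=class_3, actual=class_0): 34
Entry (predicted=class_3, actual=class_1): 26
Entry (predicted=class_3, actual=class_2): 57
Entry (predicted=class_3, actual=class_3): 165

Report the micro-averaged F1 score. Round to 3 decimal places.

0.614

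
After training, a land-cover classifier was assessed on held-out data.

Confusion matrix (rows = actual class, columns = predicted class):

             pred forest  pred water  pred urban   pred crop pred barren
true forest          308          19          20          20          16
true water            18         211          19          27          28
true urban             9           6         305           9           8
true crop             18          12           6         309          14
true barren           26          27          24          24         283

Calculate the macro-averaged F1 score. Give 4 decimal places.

0.7990

Per-class F1 score (2·TP/(2·TP+FP+FN)):
  forest: TP=308, FP=18+9+18+26=71, FN=19+20+20+16=75 → 616/762 = 0.80840
  water: TP=211, FP=19+6+12+27=64, FN=18+19+27+28=92 → 422/578 = 0.73010
  urban: TP=305, FP=20+19+6+24=69, FN=9+6+9+8=32 → 610/711 = 0.85795
  crop: TP=309, FP=20+27+9+24=80, FN=18+12+6+14=50 → 618/748 = 0.82620
  barren: TP=283, FP=16+28+8+14=66, FN=26+27+24+24=101 → 566/733 = 0.77217
Macro-F1 score = mean = (0.80840 + 0.73010 + 0.85795 + 0.82620 + 0.77217) / 5 = 0.7990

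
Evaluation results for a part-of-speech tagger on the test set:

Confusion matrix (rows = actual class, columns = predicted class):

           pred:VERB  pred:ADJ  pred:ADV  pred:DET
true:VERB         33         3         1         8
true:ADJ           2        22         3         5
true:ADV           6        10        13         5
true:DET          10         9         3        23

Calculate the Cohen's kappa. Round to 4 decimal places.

0.4400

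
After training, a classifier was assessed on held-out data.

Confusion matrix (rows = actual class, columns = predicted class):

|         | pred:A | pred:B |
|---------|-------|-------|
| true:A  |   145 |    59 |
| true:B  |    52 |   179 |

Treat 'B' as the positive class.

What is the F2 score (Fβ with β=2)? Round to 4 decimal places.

0.7702

Fβ = (1+β²)·TP / ((1+β²)·TP + β²·FN + FP), with β²=4
= 5·179 / (5·179 + 4·52 + 59) = 0.7702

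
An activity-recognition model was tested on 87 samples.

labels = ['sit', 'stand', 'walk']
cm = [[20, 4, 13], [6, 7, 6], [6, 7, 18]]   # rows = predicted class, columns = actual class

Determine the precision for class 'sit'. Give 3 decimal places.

0.541

One-vs-rest for 'sit': TP = diagonal; FP = other classes predicted 'sit'; FN = 'sit' predicted as other.
precision = TP/(TP+FP).
sit: TP=20, FP=4+13=17 → 20/37 = 0.5405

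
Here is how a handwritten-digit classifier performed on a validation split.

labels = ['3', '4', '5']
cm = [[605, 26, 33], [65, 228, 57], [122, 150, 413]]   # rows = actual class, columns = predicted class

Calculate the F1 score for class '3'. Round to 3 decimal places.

0.831

Take TP from the diagonal, FP from the rest of the '3' prediction marginal, FN from the rest of the '3' actual marginal.
F1 score = 2·TP/(2·TP+FP+FN).
3: TP=605, FP=65+122=187, FN=26+33=59 → 1210/1456 = 0.8310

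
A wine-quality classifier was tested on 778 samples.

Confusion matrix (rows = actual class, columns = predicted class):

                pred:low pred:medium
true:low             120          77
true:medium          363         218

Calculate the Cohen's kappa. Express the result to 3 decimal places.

-0.011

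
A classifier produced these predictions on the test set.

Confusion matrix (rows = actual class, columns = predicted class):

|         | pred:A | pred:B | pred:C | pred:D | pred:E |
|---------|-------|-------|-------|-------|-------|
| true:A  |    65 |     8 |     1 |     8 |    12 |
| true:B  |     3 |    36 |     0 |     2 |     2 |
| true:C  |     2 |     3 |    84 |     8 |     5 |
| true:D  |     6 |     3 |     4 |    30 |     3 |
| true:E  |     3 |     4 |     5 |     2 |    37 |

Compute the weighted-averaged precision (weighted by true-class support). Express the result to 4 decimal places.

0.7641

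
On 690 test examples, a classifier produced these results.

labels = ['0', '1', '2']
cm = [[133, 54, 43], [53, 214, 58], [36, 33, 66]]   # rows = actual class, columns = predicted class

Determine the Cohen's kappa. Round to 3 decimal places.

Observed agreement pₒ = trace/N = 413/690 = 0.5986
Expected agreement pₑ = Σ (rowᵢ·colᵢ)/N² = (230·222 + 325·301 + 135·167)/690² = 0.3601
κ = (pₒ − pₑ)/(1 − pₑ) = (0.5986 − 0.3601)/(1 − 0.3601) = 0.373

0.373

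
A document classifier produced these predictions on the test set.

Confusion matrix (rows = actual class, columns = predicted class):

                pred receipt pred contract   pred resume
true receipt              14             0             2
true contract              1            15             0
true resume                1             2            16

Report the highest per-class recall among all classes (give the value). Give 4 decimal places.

Per-class recall (TP/(TP+FN)):
  receipt: TP=14, FN=0+2=2 → 14/16 = 0.87500
  contract: TP=15, FN=1+0=1 → 15/16 = 0.93750
  resume: TP=16, FN=1+2=3 → 16/19 = 0.84211
Highest is class 'contract' with recall = 0.9375.

0.9375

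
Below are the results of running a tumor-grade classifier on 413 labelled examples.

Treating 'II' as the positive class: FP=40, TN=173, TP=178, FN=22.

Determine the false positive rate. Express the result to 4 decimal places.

0.1878

FPR = FP/(FP+TN) = 40/(40+173) = 0.1878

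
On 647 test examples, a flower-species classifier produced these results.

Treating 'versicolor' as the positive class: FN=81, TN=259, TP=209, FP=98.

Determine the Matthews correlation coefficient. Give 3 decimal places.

0.444

MCC = (TP·TN − FP·FN) / √((TP+FP)(TP+FN)(TN+FP)(TN+FN))
Numerator = 209·259 − 98·81 = 46193
Denominator = √(307·290·357·340) = √10806461400 = 103954.1312
MCC = 46193 / 103954.1312 = 0.444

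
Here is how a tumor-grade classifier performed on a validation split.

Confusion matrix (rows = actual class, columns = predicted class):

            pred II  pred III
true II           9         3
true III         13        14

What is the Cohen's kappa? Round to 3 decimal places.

0.218

Observed agreement pₒ = trace/N = 23/39 = 0.5897
Expected agreement pₑ = Σ (rowᵢ·colᵢ)/N² = (12·22 + 27·17)/39² = 0.4753
κ = (pₒ − pₑ)/(1 − pₑ) = (0.5897 − 0.4753)/(1 − 0.4753) = 0.218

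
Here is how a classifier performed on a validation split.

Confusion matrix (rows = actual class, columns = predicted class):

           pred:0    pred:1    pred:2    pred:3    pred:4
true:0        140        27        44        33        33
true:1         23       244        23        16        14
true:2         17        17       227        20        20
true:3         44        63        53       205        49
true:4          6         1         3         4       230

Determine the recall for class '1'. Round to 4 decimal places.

0.7625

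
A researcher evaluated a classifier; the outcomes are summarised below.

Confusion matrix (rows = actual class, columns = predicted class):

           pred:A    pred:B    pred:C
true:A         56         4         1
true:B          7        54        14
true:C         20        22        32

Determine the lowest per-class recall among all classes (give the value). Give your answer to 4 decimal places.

Per-class recall (TP/(TP+FN)):
  A: TP=56, FN=4+1=5 → 56/61 = 0.91803
  B: TP=54, FN=7+14=21 → 54/75 = 0.72000
  C: TP=32, FN=20+22=42 → 32/74 = 0.43243
Lowest is class 'C' with recall = 0.4324.

0.4324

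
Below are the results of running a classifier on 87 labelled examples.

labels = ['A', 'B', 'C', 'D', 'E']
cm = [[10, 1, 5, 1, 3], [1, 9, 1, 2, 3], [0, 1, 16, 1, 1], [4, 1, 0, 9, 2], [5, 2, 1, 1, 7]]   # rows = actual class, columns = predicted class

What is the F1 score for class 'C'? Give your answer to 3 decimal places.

0.762

One-vs-rest for 'C': TP = diagonal; FP = other classes predicted 'C'; FN = 'C' predicted as other.
F1 score = 2·TP/(2·TP+FP+FN).
C: TP=16, FP=5+1+0+1=7, FN=0+1+1+1=3 → 32/42 = 0.7619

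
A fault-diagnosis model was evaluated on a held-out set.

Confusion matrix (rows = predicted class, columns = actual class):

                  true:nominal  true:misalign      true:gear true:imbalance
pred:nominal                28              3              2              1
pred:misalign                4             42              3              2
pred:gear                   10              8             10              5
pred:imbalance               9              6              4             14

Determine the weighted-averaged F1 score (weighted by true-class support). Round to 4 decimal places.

Per-class F1 score (2·TP/(2·TP+FP+FN)):
  nominal: TP=28, FP=3+2+1=6, FN=4+10+9=23 → 56/85 = 0.65882
  misalign: TP=42, FP=4+3+2=9, FN=3+8+6=17 → 84/110 = 0.76364
  gear: TP=10, FP=10+8+5=23, FN=2+3+4=9 → 20/52 = 0.38462
  imbalance: TP=14, FP=9+6+4=19, FN=1+2+5=8 → 28/55 = 0.50909
Weighted-F1 score = Σ (supportᵢ/N)·F1 scoreᵢ with N=151: (51/151)·0.65882 + (59/151)·0.76364 + (19/151)·0.38462 + (22/151)·0.50909 = 0.6435

0.6435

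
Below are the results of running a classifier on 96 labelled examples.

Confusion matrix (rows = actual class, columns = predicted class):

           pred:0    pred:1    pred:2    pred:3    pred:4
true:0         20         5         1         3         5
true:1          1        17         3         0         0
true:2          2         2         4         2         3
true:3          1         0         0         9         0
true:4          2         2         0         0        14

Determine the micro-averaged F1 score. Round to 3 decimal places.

Micro-averaging pools counts across classes: ΣTP=64, ΣFP=32, ΣFN=32.
Micro-F1 score = 2·TP/(2·TP+FP+FN) on pooled counts = 0.667 (equals overall accuracy in single-label multiclass).

0.667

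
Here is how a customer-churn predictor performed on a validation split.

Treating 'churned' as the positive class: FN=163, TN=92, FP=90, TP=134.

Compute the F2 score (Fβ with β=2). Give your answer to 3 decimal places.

0.475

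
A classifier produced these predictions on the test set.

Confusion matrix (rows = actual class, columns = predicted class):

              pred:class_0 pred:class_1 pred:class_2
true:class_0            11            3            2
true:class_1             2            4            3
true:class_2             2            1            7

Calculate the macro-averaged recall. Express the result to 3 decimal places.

0.611

Per-class recall (TP/(TP+FN)):
  class_0: TP=11, FN=3+2=5 → 11/16 = 0.6875
  class_1: TP=4, FN=2+3=5 → 4/9 = 0.4444
  class_2: TP=7, FN=2+1=3 → 7/10 = 0.7000
Macro-recall = mean = (0.6875 + 0.4444 + 0.7000) / 3 = 0.611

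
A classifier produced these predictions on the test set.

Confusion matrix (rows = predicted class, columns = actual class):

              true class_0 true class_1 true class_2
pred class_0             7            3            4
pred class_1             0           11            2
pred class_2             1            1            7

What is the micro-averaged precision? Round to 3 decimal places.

0.694

Micro-averaging pools counts across classes: ΣTP=25, ΣFP=11, ΣFN=11.
Micro-precision = TP/(TP+FP) on pooled counts = 0.694 (equals overall accuracy in single-label multiclass).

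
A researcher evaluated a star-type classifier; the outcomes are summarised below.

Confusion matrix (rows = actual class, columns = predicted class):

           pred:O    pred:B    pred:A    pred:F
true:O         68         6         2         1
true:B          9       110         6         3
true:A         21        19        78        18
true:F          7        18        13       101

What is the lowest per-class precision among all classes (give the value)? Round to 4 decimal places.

0.6476

Per-class precision (TP/(TP+FP)):
  O: TP=68, FP=9+21+7=37 → 68/105 = 0.64762
  B: TP=110, FP=6+19+18=43 → 110/153 = 0.71895
  A: TP=78, FP=2+6+13=21 → 78/99 = 0.78788
  F: TP=101, FP=1+3+18=22 → 101/123 = 0.82114
Lowest is class 'O' with precision = 0.6476.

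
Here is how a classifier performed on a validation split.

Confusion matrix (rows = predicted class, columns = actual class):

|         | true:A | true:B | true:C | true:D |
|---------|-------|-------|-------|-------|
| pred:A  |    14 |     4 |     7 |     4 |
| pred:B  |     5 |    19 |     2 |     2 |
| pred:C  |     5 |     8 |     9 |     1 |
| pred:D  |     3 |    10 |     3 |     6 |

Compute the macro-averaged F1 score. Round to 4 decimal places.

0.4507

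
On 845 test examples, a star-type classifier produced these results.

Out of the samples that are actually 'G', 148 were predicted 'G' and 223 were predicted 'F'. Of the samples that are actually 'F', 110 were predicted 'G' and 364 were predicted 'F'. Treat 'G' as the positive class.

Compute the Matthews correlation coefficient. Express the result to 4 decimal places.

0.1798

MCC = (TP·TN − FP·FN) / √((TP+FP)(TP+FN)(TN+FP)(TN+FN))
Numerator = 148·364 − 110·223 = 29342
Denominator = √(258·371·474·587) = √26632384884 = 163194.3163
MCC = 29342 / 163194.3163 = 0.1798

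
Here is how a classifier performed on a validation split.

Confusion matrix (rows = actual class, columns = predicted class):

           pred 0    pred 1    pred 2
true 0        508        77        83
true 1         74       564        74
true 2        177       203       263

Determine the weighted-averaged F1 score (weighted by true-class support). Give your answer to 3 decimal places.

Per-class F1 score (2·TP/(2·TP+FP+FN)):
  0: TP=508, FP=74+177=251, FN=77+83=160 → 1016/1427 = 0.7120
  1: TP=564, FP=77+203=280, FN=74+74=148 → 1128/1556 = 0.7249
  2: TP=263, FP=83+74=157, FN=177+203=380 → 526/1063 = 0.4948
Weighted-F1 score = Σ (supportᵢ/N)·F1 scoreᵢ with N=2023: (668/2023)·0.7120 + (712/2023)·0.7249 + (643/2023)·0.4948 = 0.648

0.648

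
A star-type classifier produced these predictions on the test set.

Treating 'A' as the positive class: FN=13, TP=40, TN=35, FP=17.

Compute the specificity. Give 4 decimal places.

0.6731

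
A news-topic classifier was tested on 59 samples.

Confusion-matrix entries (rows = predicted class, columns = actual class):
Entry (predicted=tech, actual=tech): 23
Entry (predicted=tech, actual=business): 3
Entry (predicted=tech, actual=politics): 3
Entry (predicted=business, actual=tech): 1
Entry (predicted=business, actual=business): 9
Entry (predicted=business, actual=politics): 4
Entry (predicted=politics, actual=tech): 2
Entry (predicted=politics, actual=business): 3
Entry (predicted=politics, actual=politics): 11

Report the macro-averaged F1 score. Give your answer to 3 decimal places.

0.701

Per-class F1 score (2·TP/(2·TP+FP+FN)):
  tech: TP=23, FP=3+3=6, FN=1+2=3 → 46/55 = 0.8364
  business: TP=9, FP=1+4=5, FN=3+3=6 → 18/29 = 0.6207
  politics: TP=11, FP=2+3=5, FN=3+4=7 → 22/34 = 0.6471
Macro-F1 score = mean = (0.8364 + 0.6207 + 0.6471) / 3 = 0.701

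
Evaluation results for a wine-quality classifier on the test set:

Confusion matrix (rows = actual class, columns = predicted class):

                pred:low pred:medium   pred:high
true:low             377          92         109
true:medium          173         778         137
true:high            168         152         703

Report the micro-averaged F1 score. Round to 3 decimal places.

Micro-averaging pools counts across classes: ΣTP=1858, ΣFP=831, ΣFN=831.
Micro-F1 score = 2·TP/(2·TP+FP+FN) on pooled counts = 0.691 (equals overall accuracy in single-label multiclass).

0.691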